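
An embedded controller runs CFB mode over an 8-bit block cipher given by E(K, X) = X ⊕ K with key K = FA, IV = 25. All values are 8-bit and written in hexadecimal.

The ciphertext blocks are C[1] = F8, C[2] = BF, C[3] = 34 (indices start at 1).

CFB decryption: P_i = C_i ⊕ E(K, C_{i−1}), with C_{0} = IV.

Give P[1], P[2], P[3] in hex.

P[1]: E(K, 25) = DF; F8 ⊕ DF = 27.
P[2]: E(K, F8) = 02; BF ⊕ 02 = BD.
P[3]: E(K, BF) = 45; 34 ⊕ 45 = 71.

P[1] = 27, P[2] = BD, P[3] = 71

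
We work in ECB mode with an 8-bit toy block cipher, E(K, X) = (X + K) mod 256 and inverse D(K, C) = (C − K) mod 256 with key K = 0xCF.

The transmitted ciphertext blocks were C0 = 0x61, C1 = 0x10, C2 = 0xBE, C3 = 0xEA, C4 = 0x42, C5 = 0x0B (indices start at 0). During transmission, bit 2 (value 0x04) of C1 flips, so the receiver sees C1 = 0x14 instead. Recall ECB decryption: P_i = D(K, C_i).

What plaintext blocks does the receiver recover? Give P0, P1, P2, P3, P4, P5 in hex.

P0 = 0x92, P1 = 0x45, P2 = 0xEF, P3 = 0x1B, P4 = 0x73, P5 = 0x3C

Only C1 changed, to 0x14. In ECB, a change in C_i affects only P_i. Decrypting the received ciphertext:
P0: D(K, 0x61) = 0x92.
P1: D(K, 0x14) = 0x45.
P2: D(K, 0xBE) = 0xEF.
P3: D(K, 0xEA) = 0x1B.
P4: D(K, 0x42) = 0x73.
P5: D(K, 0x0B) = 0x3C.
Blocks that differ from the original plaintext: P1.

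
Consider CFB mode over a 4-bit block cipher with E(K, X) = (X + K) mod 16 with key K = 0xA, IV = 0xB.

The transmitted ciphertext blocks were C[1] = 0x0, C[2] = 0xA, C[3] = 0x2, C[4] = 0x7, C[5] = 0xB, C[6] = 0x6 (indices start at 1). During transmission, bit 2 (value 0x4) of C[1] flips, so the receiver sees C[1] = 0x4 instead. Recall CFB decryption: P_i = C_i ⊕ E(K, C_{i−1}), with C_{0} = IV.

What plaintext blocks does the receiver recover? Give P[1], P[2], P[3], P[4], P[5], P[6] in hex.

P[1] = 0x1, P[2] = 0x4, P[3] = 0x6, P[4] = 0xB, P[5] = 0xA, P[6] = 0x3

Only C[1] changed, to 0x4. In CFB, a change in C_i flips the same bit in P_i and garbles P_{i+1}. Decrypting the received ciphertext:
P[1]: E(K, 0xB) = 0x5; 0x4 ⊕ 0x5 = 0x1.
P[2]: E(K, 0x4) = 0xE; 0xA ⊕ 0xE = 0x4.
P[3]: E(K, 0xA) = 0x4; 0x2 ⊕ 0x4 = 0x6.
P[4]: E(K, 0x2) = 0xC; 0x7 ⊕ 0xC = 0xB.
P[5]: E(K, 0x7) = 0x1; 0xB ⊕ 0x1 = 0xA.
P[6]: E(K, 0xB) = 0x5; 0x6 ⊕ 0x5 = 0x3.
Blocks that differ from the original plaintext: P[1], P[2].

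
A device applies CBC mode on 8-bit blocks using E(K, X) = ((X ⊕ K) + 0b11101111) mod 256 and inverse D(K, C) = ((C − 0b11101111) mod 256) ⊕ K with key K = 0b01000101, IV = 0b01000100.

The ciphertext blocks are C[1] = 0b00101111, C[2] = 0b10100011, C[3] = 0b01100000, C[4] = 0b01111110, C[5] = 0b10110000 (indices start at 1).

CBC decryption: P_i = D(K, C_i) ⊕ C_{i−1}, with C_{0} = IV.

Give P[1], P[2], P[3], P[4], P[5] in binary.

P[1]: D(K, 0b00101111) = 0b00000101; 0b00000101 ⊕ 0b01000100 = 0b01000001.
P[2]: D(K, 0b10100011) = 0b11110001; 0b11110001 ⊕ 0b00101111 = 0b11011110.
P[3]: D(K, 0b01100000) = 0b00110100; 0b00110100 ⊕ 0b10100011 = 0b10010111.
P[4]: D(K, 0b01111110) = 0b11001010; 0b11001010 ⊕ 0b01100000 = 0b10101010.
P[5]: D(K, 0b10110000) = 0b10000100; 0b10000100 ⊕ 0b01111110 = 0b11111010.

P[1] = 0b01000001, P[2] = 0b11011110, P[3] = 0b10010111, P[4] = 0b10101010, P[5] = 0b11111010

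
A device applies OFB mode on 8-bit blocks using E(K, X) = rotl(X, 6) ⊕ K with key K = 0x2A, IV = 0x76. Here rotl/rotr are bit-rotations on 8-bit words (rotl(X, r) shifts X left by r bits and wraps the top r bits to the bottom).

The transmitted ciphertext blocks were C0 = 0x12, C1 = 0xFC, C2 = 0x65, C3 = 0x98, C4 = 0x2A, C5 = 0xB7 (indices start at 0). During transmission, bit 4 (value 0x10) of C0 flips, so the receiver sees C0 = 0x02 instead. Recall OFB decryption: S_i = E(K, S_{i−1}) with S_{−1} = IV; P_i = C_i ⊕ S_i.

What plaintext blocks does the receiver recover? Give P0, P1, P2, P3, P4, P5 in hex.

Only C0 changed, to 0x02. In OFB, a change in C_i flips the same bit in P_i only; the keystream is unaffected. Decrypting the received ciphertext:
P0: S = E(K, 0x76) = 0xB7; 0x02 ⊕ 0xB7 = 0xB5.
P1: S = E(K, 0xB7) = 0xC7; 0xFC ⊕ 0xC7 = 0x3B.
P2: S = E(K, 0xC7) = 0xDB; 0x65 ⊕ 0xDB = 0xBE.
P3: S = E(K, 0xDB) = 0xDC; 0x98 ⊕ 0xDC = 0x44.
P4: S = E(K, 0xDC) = 0x1D; 0x2A ⊕ 0x1D = 0x37.
P5: S = E(K, 0x1D) = 0x6D; 0xB7 ⊕ 0x6D = 0xDA.
Blocks that differ from the original plaintext: P0.

P0 = 0xB5, P1 = 0x3B, P2 = 0xBE, P3 = 0x44, P4 = 0x37, P5 = 0xDA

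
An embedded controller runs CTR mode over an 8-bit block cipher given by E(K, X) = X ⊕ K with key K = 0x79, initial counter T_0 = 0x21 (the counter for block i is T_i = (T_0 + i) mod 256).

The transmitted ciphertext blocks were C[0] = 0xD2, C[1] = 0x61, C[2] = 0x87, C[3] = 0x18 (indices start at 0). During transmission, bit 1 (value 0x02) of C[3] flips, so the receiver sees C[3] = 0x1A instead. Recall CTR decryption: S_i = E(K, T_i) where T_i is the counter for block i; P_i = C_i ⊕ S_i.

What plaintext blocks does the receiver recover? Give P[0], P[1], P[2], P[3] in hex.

Only C[3] changed, to 0x1A. In CTR, a change in C_i flips the same bit in P_i only; the keystream is unaffected. Decrypting the received ciphertext:
P[0]: T = 0x21, S = E(K, T) = 0x58; 0xD2 ⊕ 0x58 = 0x8A.
P[1]: T = 0x22, S = E(K, T) = 0x5B; 0x61 ⊕ 0x5B = 0x3A.
P[2]: T = 0x23, S = E(K, T) = 0x5A; 0x87 ⊕ 0x5A = 0xDD.
P[3]: T = 0x24, S = E(K, T) = 0x5D; 0x1A ⊕ 0x5D = 0x47.
Blocks that differ from the original plaintext: P[3].

P[0] = 0x8A, P[1] = 0x3A, P[2] = 0xDD, P[3] = 0x47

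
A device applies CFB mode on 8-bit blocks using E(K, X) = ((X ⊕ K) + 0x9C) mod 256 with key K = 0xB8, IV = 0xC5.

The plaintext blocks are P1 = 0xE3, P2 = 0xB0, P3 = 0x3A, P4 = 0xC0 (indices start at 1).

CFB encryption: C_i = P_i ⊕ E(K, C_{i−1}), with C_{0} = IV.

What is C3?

C3 = 0x48

C1: E(K, 0xC5) = 0x19; 0xE3 ⊕ 0x19 = 0xFA.
C2: E(K, 0xFA) = 0xDE; 0xB0 ⊕ 0xDE = 0x6E.
C3: E(K, 0x6E) = 0x72; 0x3A ⊕ 0x72 = 0x48.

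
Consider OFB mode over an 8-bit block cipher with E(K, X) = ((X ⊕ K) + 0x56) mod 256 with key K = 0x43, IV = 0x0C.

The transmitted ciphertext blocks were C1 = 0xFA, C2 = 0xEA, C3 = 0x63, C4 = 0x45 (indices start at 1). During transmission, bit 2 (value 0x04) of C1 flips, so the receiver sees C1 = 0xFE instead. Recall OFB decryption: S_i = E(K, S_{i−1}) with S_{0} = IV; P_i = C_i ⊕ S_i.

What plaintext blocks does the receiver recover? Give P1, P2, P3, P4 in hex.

P1 = 0x5B, P2 = 0xD6, P3 = 0xB6, P4 = 0xA9

Only C1 changed, to 0xFE. In OFB, a change in C_i flips the same bit in P_i only; the keystream is unaffected. Decrypting the received ciphertext:
P1: S = E(K, 0x0C) = 0xA5; 0xFE ⊕ 0xA5 = 0x5B.
P2: S = E(K, 0xA5) = 0x3C; 0xEA ⊕ 0x3C = 0xD6.
P3: S = E(K, 0x3C) = 0xD5; 0x63 ⊕ 0xD5 = 0xB6.
P4: S = E(K, 0xD5) = 0xEC; 0x45 ⊕ 0xEC = 0xA9.
Blocks that differ from the original plaintext: P1.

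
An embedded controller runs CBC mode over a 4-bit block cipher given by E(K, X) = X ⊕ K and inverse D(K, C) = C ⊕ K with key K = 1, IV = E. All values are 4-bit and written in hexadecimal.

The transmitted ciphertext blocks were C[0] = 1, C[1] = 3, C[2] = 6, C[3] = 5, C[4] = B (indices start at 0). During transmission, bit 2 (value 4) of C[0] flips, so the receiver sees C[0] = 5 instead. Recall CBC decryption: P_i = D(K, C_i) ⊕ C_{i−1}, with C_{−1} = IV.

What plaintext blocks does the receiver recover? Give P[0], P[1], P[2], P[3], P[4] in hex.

P[0] = A, P[1] = 7, P[2] = 4, P[3] = 2, P[4] = F

Only C[0] changed, to 5. In CBC, a change in C_i garbles P_i and flips the same bit in P_{i+1}. Decrypting the received ciphertext:
P[0]: D(K, 5) = 4; 4 ⊕ E = A.
P[1]: D(K, 3) = 2; 2 ⊕ 5 = 7.
P[2]: D(K, 6) = 7; 7 ⊕ 3 = 4.
P[3]: D(K, 5) = 4; 4 ⊕ 6 = 2.
P[4]: D(K, B) = A; A ⊕ 5 = F.
Blocks that differ from the original plaintext: P[0], P[1].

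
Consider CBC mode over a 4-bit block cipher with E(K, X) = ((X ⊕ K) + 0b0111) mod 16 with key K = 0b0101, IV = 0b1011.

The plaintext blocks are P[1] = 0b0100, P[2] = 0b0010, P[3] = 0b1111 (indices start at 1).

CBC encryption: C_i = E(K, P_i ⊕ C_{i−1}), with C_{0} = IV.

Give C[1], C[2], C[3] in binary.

C[1] = 0b0001, C[2] = 0b1101, C[3] = 0b1110

C[1]: P[1] ⊕ 0b1011 = 0b1111; E(K, 0b1111) = 0b0001.
C[2]: P[2] ⊕ 0b0001 = 0b0011; E(K, 0b0011) = 0b1101.
C[3]: P[3] ⊕ 0b1101 = 0b0010; E(K, 0b0010) = 0b1110.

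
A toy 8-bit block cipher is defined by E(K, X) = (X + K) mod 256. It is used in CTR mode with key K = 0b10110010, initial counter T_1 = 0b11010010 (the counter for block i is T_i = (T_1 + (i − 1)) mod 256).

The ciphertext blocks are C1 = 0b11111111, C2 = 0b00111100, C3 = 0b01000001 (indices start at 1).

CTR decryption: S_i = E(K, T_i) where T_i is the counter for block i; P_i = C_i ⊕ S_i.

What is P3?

P3 = 0b11000111

P3: T = 0b11010100, S = E(K, T) = 0b10000110; 0b01000001 ⊕ 0b10000110 = 0b11000111.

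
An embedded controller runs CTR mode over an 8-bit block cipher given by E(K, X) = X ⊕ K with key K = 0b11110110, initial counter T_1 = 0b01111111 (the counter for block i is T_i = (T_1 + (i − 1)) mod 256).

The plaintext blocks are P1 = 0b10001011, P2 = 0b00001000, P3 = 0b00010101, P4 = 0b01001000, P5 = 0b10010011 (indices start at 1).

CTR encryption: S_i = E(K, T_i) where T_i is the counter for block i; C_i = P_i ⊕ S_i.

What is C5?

C1: T = 0b01111111, S = E(K, T) = 0b10001001; 0b10001011 ⊕ 0b10001001 = 0b00000010.
C2: T = 0b10000000, S = E(K, T) = 0b01110110; 0b00001000 ⊕ 0b01110110 = 0b01111110.
C3: T = 0b10000001, S = E(K, T) = 0b01110111; 0b00010101 ⊕ 0b01110111 = 0b01100010.
C4: T = 0b10000010, S = E(K, T) = 0b01110100; 0b01001000 ⊕ 0b01110100 = 0b00111100.
C5: T = 0b10000011, S = E(K, T) = 0b01110101; 0b10010011 ⊕ 0b01110101 = 0b11100110.

C5 = 0b11100110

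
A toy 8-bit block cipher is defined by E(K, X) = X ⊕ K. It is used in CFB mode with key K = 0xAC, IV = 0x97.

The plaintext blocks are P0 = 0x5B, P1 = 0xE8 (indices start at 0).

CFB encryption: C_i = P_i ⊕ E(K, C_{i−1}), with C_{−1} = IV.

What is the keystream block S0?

0x3B

C0: E(K, 0x97) = 0x3B; 0x5B ⊕ 0x3B = 0x60.
So S0 = 0x3B.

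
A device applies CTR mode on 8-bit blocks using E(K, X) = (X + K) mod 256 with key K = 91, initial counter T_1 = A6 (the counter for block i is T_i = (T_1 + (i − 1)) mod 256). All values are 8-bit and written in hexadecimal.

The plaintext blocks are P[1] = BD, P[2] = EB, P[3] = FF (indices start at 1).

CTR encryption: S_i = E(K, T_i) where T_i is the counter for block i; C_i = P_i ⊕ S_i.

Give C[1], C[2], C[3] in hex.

C[1]: T = A6, S = E(K, T) = 37; BD ⊕ 37 = 8A.
C[2]: T = A7, S = E(K, T) = 38; EB ⊕ 38 = D3.
C[3]: T = A8, S = E(K, T) = 39; FF ⊕ 39 = C6.

C[1] = 8A, C[2] = D3, C[3] = C6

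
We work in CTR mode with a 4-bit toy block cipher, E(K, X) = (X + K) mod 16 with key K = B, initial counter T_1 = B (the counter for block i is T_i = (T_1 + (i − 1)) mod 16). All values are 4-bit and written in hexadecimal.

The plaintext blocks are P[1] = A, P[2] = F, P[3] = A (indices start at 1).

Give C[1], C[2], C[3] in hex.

CTR encryption: S_i = E(K, T_i) where T_i is the counter for block i; C_i = P_i ⊕ S_i.
C[1]: T = B, S = E(K, T) = 6; A ⊕ 6 = C.
C[2]: T = C, S = E(K, T) = 7; F ⊕ 7 = 8.
C[3]: T = D, S = E(K, T) = 8; A ⊕ 8 = 2.

C[1] = C, C[2] = 8, C[3] = 2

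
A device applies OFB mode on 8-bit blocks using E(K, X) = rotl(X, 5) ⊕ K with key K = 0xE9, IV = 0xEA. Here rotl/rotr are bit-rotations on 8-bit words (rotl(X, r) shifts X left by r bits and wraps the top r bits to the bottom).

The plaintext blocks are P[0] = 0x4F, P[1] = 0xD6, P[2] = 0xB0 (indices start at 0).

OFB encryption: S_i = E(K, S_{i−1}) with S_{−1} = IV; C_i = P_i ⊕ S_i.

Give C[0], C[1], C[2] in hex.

C[0] = 0xFB, C[1] = 0xA9, C[2] = 0xB6

C[0]: S = E(K, 0xEA) = 0xB4; 0x4F ⊕ 0xB4 = 0xFB.
C[1]: S = E(K, 0xB4) = 0x7F; 0xD6 ⊕ 0x7F = 0xA9.
C[2]: S = E(K, 0x7F) = 0x06; 0xB0 ⊕ 0x06 = 0xB6.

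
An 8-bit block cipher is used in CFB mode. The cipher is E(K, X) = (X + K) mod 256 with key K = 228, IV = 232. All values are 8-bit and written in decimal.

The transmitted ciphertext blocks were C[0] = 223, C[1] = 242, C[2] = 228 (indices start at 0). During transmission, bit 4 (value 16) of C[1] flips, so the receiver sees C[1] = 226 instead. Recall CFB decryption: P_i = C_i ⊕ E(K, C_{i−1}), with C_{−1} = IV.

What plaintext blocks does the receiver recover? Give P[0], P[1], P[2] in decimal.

Only C[1] changed, to 226. In CFB, a change in C_i flips the same bit in P_i and garbles P_{i+1}. Decrypting the received ciphertext:
P[0]: E(K, 232) = 204; 223 ⊕ 204 = 19.
P[1]: E(K, 223) = 195; 226 ⊕ 195 = 33.
P[2]: E(K, 226) = 198; 228 ⊕ 198 = 34.
Blocks that differ from the original plaintext: P[1], P[2].

P[0] = 19, P[1] = 33, P[2] = 34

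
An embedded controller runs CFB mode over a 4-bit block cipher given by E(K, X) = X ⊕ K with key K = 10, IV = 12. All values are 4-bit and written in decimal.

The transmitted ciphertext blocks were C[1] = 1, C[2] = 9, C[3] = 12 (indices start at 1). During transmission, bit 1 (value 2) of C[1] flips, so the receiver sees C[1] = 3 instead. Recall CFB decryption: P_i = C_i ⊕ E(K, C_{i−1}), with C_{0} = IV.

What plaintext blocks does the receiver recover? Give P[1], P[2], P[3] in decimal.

P[1] = 5, P[2] = 0, P[3] = 15

Only C[1] changed, to 3. In CFB, a change in C_i flips the same bit in P_i and garbles P_{i+1}. Decrypting the received ciphertext:
P[1]: E(K, 12) = 6; 3 ⊕ 6 = 5.
P[2]: E(K, 3) = 9; 9 ⊕ 9 = 0.
P[3]: E(K, 9) = 3; 12 ⊕ 3 = 15.
Blocks that differ from the original plaintext: P[1], P[2].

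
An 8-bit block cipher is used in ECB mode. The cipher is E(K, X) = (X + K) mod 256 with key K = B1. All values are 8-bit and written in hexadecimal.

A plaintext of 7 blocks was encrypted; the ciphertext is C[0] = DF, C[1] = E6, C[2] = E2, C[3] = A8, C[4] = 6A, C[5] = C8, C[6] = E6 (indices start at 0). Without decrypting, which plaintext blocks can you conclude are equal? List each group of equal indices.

P[1] = P[6]

ECB encrypts each block independently with the same key, so equal ciphertext blocks imply equal plaintext blocks.
C[1] = C[6] = E6, so P[1] = P[6].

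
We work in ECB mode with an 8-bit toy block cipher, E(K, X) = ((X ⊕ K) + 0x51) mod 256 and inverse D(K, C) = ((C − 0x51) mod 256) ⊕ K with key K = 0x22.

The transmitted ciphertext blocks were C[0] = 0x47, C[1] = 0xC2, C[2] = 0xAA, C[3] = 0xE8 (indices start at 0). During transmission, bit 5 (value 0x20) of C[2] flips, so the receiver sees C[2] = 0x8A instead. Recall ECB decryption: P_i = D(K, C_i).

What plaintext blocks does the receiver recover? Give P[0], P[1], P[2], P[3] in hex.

P[0] = 0xD4, P[1] = 0x53, P[2] = 0x1B, P[3] = 0xB5

Only C[2] changed, to 0x8A. In ECB, a change in C_i affects only P_i. Decrypting the received ciphertext:
P[0]: D(K, 0x47) = 0xD4.
P[1]: D(K, 0xC2) = 0x53.
P[2]: D(K, 0x8A) = 0x1B.
P[3]: D(K, 0xE8) = 0xB5.
Blocks that differ from the original plaintext: P[2].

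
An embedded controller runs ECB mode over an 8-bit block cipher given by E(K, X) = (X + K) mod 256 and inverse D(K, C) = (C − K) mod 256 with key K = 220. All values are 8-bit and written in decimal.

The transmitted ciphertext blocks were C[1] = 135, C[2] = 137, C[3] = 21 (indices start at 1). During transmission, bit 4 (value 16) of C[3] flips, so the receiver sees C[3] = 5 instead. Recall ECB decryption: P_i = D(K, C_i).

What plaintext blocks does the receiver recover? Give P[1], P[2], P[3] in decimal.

Only C[3] changed, to 5. In ECB, a change in C_i affects only P_i. Decrypting the received ciphertext:
P[1]: D(K, 135) = 171.
P[2]: D(K, 137) = 173.
P[3]: D(K, 5) = 41.
Blocks that differ from the original plaintext: P[3].

P[1] = 171, P[2] = 173, P[3] = 41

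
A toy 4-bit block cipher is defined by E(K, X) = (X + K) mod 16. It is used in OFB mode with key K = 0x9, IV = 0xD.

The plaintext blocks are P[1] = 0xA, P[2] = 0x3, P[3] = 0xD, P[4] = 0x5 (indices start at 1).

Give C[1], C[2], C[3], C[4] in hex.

OFB encryption: S_i = E(K, S_{i−1}) with S_{0} = IV; C_i = P_i ⊕ S_i.
C[1]: S = E(K, 0xD) = 0x6; 0xA ⊕ 0x6 = 0xC.
C[2]: S = E(K, 0x6) = 0xF; 0x3 ⊕ 0xF = 0xC.
C[3]: S = E(K, 0xF) = 0x8; 0xD ⊕ 0x8 = 0x5.
C[4]: S = E(K, 0x8) = 0x1; 0x5 ⊕ 0x1 = 0x4.

C[1] = 0xC, C[2] = 0xC, C[3] = 0x5, C[4] = 0x4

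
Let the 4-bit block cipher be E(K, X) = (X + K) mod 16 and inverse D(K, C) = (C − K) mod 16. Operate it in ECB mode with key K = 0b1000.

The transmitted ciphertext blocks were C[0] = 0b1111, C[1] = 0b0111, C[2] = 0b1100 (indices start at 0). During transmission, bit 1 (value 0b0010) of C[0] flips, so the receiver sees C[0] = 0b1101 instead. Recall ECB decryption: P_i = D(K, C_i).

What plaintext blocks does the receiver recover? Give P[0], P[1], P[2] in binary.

P[0] = 0b0101, P[1] = 0b1111, P[2] = 0b0100

Only C[0] changed, to 0b1101. In ECB, a change in C_i affects only P_i. Decrypting the received ciphertext:
P[0]: D(K, 0b1101) = 0b0101.
P[1]: D(K, 0b0111) = 0b1111.
P[2]: D(K, 0b1100) = 0b0100.
Blocks that differ from the original plaintext: P[0].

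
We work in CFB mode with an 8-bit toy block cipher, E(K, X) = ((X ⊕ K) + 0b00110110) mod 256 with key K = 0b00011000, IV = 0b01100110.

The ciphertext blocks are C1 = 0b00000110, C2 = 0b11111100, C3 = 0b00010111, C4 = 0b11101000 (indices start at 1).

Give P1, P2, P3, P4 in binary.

CFB decryption: P_i = C_i ⊕ E(K, C_{i−1}), with C_{0} = IV.
P1: E(K, 0b01100110) = 0b10110100; 0b00000110 ⊕ 0b10110100 = 0b10110010.
P2: E(K, 0b00000110) = 0b01010100; 0b11111100 ⊕ 0b01010100 = 0b10101000.
P3: E(K, 0b11111100) = 0b00011010; 0b00010111 ⊕ 0b00011010 = 0b00001101.
P4: E(K, 0b00010111) = 0b01000101; 0b11101000 ⊕ 0b01000101 = 0b10101101.

P1 = 0b10110010, P2 = 0b10101000, P3 = 0b00001101, P4 = 0b10101101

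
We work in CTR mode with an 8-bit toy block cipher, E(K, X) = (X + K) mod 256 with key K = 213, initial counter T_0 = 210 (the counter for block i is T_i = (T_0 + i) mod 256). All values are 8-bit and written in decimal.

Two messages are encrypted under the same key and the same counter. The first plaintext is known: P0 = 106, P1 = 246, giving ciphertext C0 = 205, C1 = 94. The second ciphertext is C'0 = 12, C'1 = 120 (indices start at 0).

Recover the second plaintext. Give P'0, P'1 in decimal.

In CTR with a reused counter, both messages share the same keystream S_i, so C_i ⊕ C'_i = P_i ⊕ P'_i and thus P'_i = P_i ⊕ C_i ⊕ C'_i.
P'0: 106 ⊕ 205 ⊕ 12 = 171.
P'1: 246 ⊕ 94 ⊕ 120 = 208.

P'0 = 171, P'1 = 208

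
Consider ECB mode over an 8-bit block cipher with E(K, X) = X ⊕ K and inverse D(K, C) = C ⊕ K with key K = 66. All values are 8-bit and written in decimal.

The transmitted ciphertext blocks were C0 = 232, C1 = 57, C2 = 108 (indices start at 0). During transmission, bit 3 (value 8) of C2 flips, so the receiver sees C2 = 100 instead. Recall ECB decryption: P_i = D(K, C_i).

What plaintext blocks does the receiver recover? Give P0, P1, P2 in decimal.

P0 = 170, P1 = 123, P2 = 38

Only C2 changed, to 100. In ECB, a change in C_i affects only P_i. Decrypting the received ciphertext:
P0: D(K, 232) = 170.
P1: D(K, 57) = 123.
P2: D(K, 100) = 38.
Blocks that differ from the original plaintext: P2.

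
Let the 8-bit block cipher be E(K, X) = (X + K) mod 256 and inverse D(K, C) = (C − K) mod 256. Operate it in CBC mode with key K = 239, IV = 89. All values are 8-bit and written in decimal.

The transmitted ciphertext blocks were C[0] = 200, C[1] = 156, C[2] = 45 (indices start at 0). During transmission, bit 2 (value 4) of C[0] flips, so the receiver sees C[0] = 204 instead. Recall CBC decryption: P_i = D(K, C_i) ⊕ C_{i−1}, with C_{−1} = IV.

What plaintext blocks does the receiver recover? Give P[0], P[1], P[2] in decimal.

P[0] = 132, P[1] = 97, P[2] = 162

Only C[0] changed, to 204. In CBC, a change in C_i garbles P_i and flips the same bit in P_{i+1}. Decrypting the received ciphertext:
P[0]: D(K, 204) = 221; 221 ⊕ 89 = 132.
P[1]: D(K, 156) = 173; 173 ⊕ 204 = 97.
P[2]: D(K, 45) = 62; 62 ⊕ 156 = 162.
Blocks that differ from the original plaintext: P[0], P[1].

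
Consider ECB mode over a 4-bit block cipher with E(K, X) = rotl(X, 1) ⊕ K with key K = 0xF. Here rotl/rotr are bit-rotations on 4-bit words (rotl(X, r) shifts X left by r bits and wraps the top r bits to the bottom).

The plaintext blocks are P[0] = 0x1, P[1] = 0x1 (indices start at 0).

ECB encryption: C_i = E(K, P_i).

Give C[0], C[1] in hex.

C[0] = 0xD, C[1] = 0xD

C[0]: E(K, 0x1) = 0xD.
C[1]: E(K, 0x1) = 0xD.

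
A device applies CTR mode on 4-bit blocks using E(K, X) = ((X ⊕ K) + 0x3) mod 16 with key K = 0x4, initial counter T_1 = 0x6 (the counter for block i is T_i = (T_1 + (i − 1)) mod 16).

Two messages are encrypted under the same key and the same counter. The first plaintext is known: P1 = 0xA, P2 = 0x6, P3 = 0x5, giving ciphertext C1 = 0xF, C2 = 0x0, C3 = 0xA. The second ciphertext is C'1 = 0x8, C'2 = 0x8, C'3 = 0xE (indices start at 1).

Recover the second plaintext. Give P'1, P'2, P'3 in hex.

P'1 = 0xD, P'2 = 0xE, P'3 = 0x1

In CTR with a reused counter, both messages share the same keystream S_i, so C_i ⊕ C'_i = P_i ⊕ P'_i and thus P'_i = P_i ⊕ C_i ⊕ C'_i.
P'1: 0xA ⊕ 0xF ⊕ 0x8 = 0xD.
P'2: 0x6 ⊕ 0x0 ⊕ 0x8 = 0xE.
P'3: 0x5 ⊕ 0xA ⊕ 0xE = 0x1.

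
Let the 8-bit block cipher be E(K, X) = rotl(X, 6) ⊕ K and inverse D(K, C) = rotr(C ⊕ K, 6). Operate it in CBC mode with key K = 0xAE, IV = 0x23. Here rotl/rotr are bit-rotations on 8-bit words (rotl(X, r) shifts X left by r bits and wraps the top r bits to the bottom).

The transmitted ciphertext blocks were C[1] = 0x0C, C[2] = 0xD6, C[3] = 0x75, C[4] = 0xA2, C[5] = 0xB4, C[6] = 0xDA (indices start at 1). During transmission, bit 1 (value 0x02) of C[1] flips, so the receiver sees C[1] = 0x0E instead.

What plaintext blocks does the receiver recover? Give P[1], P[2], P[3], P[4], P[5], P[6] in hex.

CBC decryption: P_i = D(K, C_i) ⊕ C_{i−1}, with C_{0} = IV.
Only C[1] changed, to 0x0E. In CBC, a change in C_i garbles P_i and flips the same bit in P_{i+1}. Decrypting the received ciphertext:
P[1]: D(K, 0x0E) = 0x82; 0x82 ⊕ 0x23 = 0xA1.
P[2]: D(K, 0xD6) = 0xE1; 0xE1 ⊕ 0x0E = 0xEF.
P[3]: D(K, 0x75) = 0x6F; 0x6F ⊕ 0xD6 = 0xB9.
P[4]: D(K, 0xA2) = 0x30; 0x30 ⊕ 0x75 = 0x45.
P[5]: D(K, 0xB4) = 0x68; 0x68 ⊕ 0xA2 = 0xCA.
P[6]: D(K, 0xDA) = 0xD1; 0xD1 ⊕ 0xB4 = 0x65.
Blocks that differ from the original plaintext: P[1], P[2].

P[1] = 0xA1, P[2] = 0xEF, P[3] = 0xB9, P[4] = 0x45, P[5] = 0xCA, P[6] = 0x65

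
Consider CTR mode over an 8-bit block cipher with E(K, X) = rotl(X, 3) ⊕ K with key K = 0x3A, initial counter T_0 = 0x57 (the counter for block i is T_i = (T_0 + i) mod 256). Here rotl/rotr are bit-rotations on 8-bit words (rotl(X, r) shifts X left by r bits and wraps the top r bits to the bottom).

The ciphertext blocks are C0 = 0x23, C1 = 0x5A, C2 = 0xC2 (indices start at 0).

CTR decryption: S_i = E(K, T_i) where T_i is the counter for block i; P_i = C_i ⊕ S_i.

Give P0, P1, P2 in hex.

P0: T = 0x57, S = E(K, T) = 0x80; 0x23 ⊕ 0x80 = 0xA3.
P1: T = 0x58, S = E(K, T) = 0xF8; 0x5A ⊕ 0xF8 = 0xA2.
P2: T = 0x59, S = E(K, T) = 0xF0; 0xC2 ⊕ 0xF0 = 0x32.

P0 = 0xA3, P1 = 0xA2, P2 = 0x32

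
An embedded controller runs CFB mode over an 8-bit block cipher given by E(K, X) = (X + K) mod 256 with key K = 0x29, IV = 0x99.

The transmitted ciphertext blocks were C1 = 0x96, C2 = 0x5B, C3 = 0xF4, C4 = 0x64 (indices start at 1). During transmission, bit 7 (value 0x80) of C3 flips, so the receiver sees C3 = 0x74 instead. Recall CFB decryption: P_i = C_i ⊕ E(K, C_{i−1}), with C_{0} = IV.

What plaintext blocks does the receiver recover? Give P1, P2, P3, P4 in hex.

P1 = 0x54, P2 = 0xE4, P3 = 0xF0, P4 = 0xF9

Only C3 changed, to 0x74. In CFB, a change in C_i flips the same bit in P_i and garbles P_{i+1}. Decrypting the received ciphertext:
P1: E(K, 0x99) = 0xC2; 0x96 ⊕ 0xC2 = 0x54.
P2: E(K, 0x96) = 0xBF; 0x5B ⊕ 0xBF = 0xE4.
P3: E(K, 0x5B) = 0x84; 0x74 ⊕ 0x84 = 0xF0.
P4: E(K, 0x74) = 0x9D; 0x64 ⊕ 0x9D = 0xF9.
Blocks that differ from the original plaintext: P3, P4.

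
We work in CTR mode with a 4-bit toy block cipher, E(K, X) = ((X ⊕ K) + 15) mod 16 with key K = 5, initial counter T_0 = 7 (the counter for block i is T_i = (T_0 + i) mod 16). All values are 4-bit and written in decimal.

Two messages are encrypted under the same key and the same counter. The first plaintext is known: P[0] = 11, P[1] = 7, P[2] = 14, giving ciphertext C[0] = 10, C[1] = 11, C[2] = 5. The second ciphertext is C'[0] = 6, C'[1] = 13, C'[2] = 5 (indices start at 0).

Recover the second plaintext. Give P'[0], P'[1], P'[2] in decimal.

In CTR with a reused counter, both messages share the same keystream S_i, so C_i ⊕ C'_i = P_i ⊕ P'_i and thus P'_i = P_i ⊕ C_i ⊕ C'_i.
P'[0]: 11 ⊕ 10 ⊕ 6 = 7.
P'[1]: 7 ⊕ 11 ⊕ 13 = 1.
P'[2]: 14 ⊕ 5 ⊕ 5 = 14.

P'[0] = 7, P'[1] = 1, P'[2] = 14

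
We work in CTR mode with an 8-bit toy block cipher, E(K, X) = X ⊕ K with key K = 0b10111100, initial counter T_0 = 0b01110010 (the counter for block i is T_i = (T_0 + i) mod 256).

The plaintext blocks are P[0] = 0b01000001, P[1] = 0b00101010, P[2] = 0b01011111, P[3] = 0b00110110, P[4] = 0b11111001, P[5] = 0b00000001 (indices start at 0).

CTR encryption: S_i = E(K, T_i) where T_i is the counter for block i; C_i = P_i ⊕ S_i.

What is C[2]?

C[0]: T = 0b01110010, S = E(K, T) = 0b11001110; 0b01000001 ⊕ 0b11001110 = 0b10001111.
C[1]: T = 0b01110011, S = E(K, T) = 0b11001111; 0b00101010 ⊕ 0b11001111 = 0b11100101.
C[2]: T = 0b01110100, S = E(K, T) = 0b11001000; 0b01011111 ⊕ 0b11001000 = 0b10010111.

C[2] = 0b10010111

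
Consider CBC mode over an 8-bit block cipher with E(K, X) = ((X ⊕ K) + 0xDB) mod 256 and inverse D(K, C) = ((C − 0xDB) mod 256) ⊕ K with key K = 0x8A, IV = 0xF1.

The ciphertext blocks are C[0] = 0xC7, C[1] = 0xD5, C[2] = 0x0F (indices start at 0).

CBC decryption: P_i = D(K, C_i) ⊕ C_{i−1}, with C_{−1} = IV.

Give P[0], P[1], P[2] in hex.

P[0] = 0x97, P[1] = 0xB7, P[2] = 0x6B

P[0]: D(K, 0xC7) = 0x66; 0x66 ⊕ 0xF1 = 0x97.
P[1]: D(K, 0xD5) = 0x70; 0x70 ⊕ 0xC7 = 0xB7.
P[2]: D(K, 0x0F) = 0xBE; 0xBE ⊕ 0xD5 = 0x6B.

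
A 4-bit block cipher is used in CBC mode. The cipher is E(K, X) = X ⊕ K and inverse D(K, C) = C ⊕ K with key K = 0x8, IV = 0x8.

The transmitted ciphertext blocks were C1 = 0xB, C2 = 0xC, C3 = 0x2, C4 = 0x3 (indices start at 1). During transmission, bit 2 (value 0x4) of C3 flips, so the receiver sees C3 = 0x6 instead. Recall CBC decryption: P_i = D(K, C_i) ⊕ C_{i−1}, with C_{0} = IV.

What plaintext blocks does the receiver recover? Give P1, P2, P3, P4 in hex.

Only C3 changed, to 0x6. In CBC, a change in C_i garbles P_i and flips the same bit in P_{i+1}. Decrypting the received ciphertext:
P1: D(K, 0xB) = 0x3; 0x3 ⊕ 0x8 = 0xB.
P2: D(K, 0xC) = 0x4; 0x4 ⊕ 0xB = 0xF.
P3: D(K, 0x6) = 0xE; 0xE ⊕ 0xC = 0x2.
P4: D(K, 0x3) = 0xB; 0xB ⊕ 0x6 = 0xD.
Blocks that differ from the original plaintext: P3, P4.

P1 = 0xB, P2 = 0xF, P3 = 0x2, P4 = 0xD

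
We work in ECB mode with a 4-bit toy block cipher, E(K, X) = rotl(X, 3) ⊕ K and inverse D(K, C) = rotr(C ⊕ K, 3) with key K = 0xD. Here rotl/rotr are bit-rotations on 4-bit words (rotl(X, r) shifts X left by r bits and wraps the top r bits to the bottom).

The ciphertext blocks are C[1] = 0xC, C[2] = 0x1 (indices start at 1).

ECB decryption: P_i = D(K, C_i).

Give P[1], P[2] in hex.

P[1]: D(K, 0xC) = 0x2.
P[2]: D(K, 0x1) = 0x9.

P[1] = 0x2, P[2] = 0x9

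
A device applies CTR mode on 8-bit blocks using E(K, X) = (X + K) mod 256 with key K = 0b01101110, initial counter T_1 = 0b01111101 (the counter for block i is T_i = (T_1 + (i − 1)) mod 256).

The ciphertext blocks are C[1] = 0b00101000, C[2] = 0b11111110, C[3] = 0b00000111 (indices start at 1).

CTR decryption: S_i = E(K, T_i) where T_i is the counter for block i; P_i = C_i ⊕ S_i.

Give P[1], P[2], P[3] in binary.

P[1]: T = 0b01111101, S = E(K, T) = 0b11101011; 0b00101000 ⊕ 0b11101011 = 0b11000011.
P[2]: T = 0b01111110, S = E(K, T) = 0b11101100; 0b11111110 ⊕ 0b11101100 = 0b00010010.
P[3]: T = 0b01111111, S = E(K, T) = 0b11101101; 0b00000111 ⊕ 0b11101101 = 0b11101010.

P[1] = 0b11000011, P[2] = 0b00010010, P[3] = 0b11101010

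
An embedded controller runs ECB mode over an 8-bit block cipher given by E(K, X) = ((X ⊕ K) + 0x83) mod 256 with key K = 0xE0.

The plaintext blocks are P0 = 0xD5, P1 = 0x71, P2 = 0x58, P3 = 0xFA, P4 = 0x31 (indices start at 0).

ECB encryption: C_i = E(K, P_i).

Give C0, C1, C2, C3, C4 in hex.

C0: E(K, 0xD5) = 0xB8.
C1: E(K, 0x71) = 0x14.
C2: E(K, 0x58) = 0x3B.
C3: E(K, 0xFA) = 0x9D.
C4: E(K, 0x31) = 0x54.

C0 = 0xB8, C1 = 0x14, C2 = 0x3B, C3 = 0x9D, C4 = 0x54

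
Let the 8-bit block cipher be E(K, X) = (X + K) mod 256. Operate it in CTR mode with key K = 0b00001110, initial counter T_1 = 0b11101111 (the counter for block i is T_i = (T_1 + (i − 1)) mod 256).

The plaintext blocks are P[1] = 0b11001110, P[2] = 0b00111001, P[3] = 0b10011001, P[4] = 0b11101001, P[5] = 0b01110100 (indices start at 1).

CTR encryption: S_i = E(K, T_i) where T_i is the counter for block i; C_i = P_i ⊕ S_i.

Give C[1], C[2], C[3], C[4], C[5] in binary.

C[1]: T = 0b11101111, S = E(K, T) = 0b11111101; 0b11001110 ⊕ 0b11111101 = 0b00110011.
C[2]: T = 0b11110000, S = E(K, T) = 0b11111110; 0b00111001 ⊕ 0b11111110 = 0b11000111.
C[3]: T = 0b11110001, S = E(K, T) = 0b11111111; 0b10011001 ⊕ 0b11111111 = 0b01100110.
C[4]: T = 0b11110010, S = E(K, T) = 0b00000000; 0b11101001 ⊕ 0b00000000 = 0b11101001.
C[5]: T = 0b11110011, S = E(K, T) = 0b00000001; 0b01110100 ⊕ 0b00000001 = 0b01110101.

C[1] = 0b00110011, C[2] = 0b11000111, C[3] = 0b01100110, C[4] = 0b11101001, C[5] = 0b01110101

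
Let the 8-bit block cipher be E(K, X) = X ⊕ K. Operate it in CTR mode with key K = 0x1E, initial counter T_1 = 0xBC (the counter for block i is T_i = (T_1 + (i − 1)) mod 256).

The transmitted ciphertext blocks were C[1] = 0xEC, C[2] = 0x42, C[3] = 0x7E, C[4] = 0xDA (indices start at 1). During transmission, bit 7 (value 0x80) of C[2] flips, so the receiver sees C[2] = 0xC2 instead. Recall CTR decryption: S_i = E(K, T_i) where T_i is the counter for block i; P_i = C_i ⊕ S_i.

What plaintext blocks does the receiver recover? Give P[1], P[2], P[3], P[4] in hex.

Only C[2] changed, to 0xC2. In CTR, a change in C_i flips the same bit in P_i only; the keystream is unaffected. Decrypting the received ciphertext:
P[1]: T = 0xBC, S = E(K, T) = 0xA2; 0xEC ⊕ 0xA2 = 0x4E.
P[2]: T = 0xBD, S = E(K, T) = 0xA3; 0xC2 ⊕ 0xA3 = 0x61.
P[3]: T = 0xBE, S = E(K, T) = 0xA0; 0x7E ⊕ 0xA0 = 0xDE.
P[4]: T = 0xBF, S = E(K, T) = 0xA1; 0xDA ⊕ 0xA1 = 0x7B.
Blocks that differ from the original plaintext: P[2].

P[1] = 0x4E, P[2] = 0x61, P[3] = 0xDE, P[4] = 0x7B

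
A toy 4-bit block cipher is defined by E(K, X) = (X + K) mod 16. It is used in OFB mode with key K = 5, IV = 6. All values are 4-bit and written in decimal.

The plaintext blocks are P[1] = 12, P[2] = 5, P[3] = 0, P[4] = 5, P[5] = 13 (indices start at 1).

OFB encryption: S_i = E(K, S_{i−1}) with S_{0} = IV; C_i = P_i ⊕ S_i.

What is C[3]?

C[1]: S = E(K, 6) = 11; 12 ⊕ 11 = 7.
C[2]: S = E(K, 11) = 0; 5 ⊕ 0 = 5.
C[3]: S = E(K, 0) = 5; 0 ⊕ 5 = 5.

C[3] = 5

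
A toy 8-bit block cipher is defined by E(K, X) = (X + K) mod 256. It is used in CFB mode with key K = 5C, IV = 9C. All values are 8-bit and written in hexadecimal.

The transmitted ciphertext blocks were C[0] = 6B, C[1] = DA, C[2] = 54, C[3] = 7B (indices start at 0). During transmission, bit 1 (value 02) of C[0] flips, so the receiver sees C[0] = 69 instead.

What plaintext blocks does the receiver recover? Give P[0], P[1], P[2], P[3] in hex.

P[0] = 91, P[1] = 1F, P[2] = 62, P[3] = CB

CFB decryption: P_i = C_i ⊕ E(K, C_{i−1}), with C_{−1} = IV.
Only C[0] changed, to 69. In CFB, a change in C_i flips the same bit in P_i and garbles P_{i+1}. Decrypting the received ciphertext:
P[0]: E(K, 9C) = F8; 69 ⊕ F8 = 91.
P[1]: E(K, 69) = C5; DA ⊕ C5 = 1F.
P[2]: E(K, DA) = 36; 54 ⊕ 36 = 62.
P[3]: E(K, 54) = B0; 7B ⊕ B0 = CB.
Blocks that differ from the original plaintext: P[0], P[1].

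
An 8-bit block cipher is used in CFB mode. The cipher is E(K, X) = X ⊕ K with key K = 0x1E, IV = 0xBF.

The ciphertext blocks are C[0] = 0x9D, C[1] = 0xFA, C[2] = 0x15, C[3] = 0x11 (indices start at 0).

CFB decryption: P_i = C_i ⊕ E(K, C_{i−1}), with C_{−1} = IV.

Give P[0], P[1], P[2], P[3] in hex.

P[0]: E(K, 0xBF) = 0xA1; 0x9D ⊕ 0xA1 = 0x3C.
P[1]: E(K, 0x9D) = 0x83; 0xFA ⊕ 0x83 = 0x79.
P[2]: E(K, 0xFA) = 0xE4; 0x15 ⊕ 0xE4 = 0xF1.
P[3]: E(K, 0x15) = 0x0B; 0x11 ⊕ 0x0B = 0x1A.

P[0] = 0x3C, P[1] = 0x79, P[2] = 0xF1, P[3] = 0x1A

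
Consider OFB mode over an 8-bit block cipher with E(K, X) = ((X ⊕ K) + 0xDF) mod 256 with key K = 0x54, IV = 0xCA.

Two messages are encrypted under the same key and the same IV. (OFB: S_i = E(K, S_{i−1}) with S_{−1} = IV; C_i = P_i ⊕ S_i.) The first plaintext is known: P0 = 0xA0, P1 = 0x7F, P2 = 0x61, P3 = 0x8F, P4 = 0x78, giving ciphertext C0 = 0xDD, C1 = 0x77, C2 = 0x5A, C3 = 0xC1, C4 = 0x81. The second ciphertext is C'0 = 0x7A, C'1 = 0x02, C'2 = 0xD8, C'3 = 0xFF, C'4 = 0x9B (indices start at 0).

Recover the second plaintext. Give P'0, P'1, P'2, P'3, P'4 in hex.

P'0 = 0x07, P'1 = 0x0A, P'2 = 0xE3, P'3 = 0xB1, P'4 = 0x62

In OFB with a reused IV, both messages share the same keystream S_i, so C_i ⊕ C'_i = P_i ⊕ P'_i and thus P'_i = P_i ⊕ C_i ⊕ C'_i.
P'0: 0xA0 ⊕ 0xDD ⊕ 0x7A = 0x07.
P'1: 0x7F ⊕ 0x77 ⊕ 0x02 = 0x0A.
P'2: 0x61 ⊕ 0x5A ⊕ 0xD8 = 0xE3.
P'3: 0x8F ⊕ 0xC1 ⊕ 0xFF = 0xB1.
P'4: 0x78 ⊕ 0x81 ⊕ 0x9B = 0x62.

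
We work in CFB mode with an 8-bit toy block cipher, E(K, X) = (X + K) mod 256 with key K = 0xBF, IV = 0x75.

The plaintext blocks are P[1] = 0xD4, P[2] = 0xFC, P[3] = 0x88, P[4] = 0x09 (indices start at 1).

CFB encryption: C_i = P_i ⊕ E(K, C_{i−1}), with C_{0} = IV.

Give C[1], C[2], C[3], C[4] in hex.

C[1] = 0xE0, C[2] = 0x63, C[3] = 0xAA, C[4] = 0x60

C[1]: E(K, 0x75) = 0x34; 0xD4 ⊕ 0x34 = 0xE0.
C[2]: E(K, 0xE0) = 0x9F; 0xFC ⊕ 0x9F = 0x63.
C[3]: E(K, 0x63) = 0x22; 0x88 ⊕ 0x22 = 0xAA.
C[4]: E(K, 0xAA) = 0x69; 0x09 ⊕ 0x69 = 0x60.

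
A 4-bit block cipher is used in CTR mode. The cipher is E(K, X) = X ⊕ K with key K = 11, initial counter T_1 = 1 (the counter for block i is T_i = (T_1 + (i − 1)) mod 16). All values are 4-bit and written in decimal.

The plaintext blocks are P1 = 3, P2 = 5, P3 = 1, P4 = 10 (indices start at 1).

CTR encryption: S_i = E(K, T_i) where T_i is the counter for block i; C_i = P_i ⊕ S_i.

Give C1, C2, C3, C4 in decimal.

C1 = 9, C2 = 12, C3 = 9, C4 = 5

C1: T = 1, S = E(K, T) = 10; 3 ⊕ 10 = 9.
C2: T = 2, S = E(K, T) = 9; 5 ⊕ 9 = 12.
C3: T = 3, S = E(K, T) = 8; 1 ⊕ 8 = 9.
C4: T = 4, S = E(K, T) = 15; 10 ⊕ 15 = 5.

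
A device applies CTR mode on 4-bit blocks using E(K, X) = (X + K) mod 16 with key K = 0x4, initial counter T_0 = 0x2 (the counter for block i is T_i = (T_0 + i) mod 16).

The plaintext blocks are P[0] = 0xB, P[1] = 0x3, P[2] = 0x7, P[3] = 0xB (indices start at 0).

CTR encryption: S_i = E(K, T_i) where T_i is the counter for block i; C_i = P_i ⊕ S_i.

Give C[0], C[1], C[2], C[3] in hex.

C[0] = 0xD, C[1] = 0x4, C[2] = 0xF, C[3] = 0x2

C[0]: T = 0x2, S = E(K, T) = 0x6; 0xB ⊕ 0x6 = 0xD.
C[1]: T = 0x3, S = E(K, T) = 0x7; 0x3 ⊕ 0x7 = 0x4.
C[2]: T = 0x4, S = E(K, T) = 0x8; 0x7 ⊕ 0x8 = 0xF.
C[3]: T = 0x5, S = E(K, T) = 0x9; 0xB ⊕ 0x9 = 0x2.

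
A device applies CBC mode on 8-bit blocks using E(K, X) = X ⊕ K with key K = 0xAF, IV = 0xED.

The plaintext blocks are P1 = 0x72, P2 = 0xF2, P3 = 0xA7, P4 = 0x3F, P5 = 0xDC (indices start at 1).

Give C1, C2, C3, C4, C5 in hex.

C1 = 0x30, C2 = 0x6D, C3 = 0x65, C4 = 0xF5, C5 = 0x86

CBC encryption: C_i = E(K, P_i ⊕ C_{i−1}), with C_{0} = IV.
C1: P1 ⊕ 0xED = 0x9F; E(K, 0x9F) = 0x30.
C2: P2 ⊕ 0x30 = 0xC2; E(K, 0xC2) = 0x6D.
C3: P3 ⊕ 0x6D = 0xCA; E(K, 0xCA) = 0x65.
C4: P4 ⊕ 0x65 = 0x5A; E(K, 0x5A) = 0xF5.
C5: P5 ⊕ 0xF5 = 0x29; E(K, 0x29) = 0x86.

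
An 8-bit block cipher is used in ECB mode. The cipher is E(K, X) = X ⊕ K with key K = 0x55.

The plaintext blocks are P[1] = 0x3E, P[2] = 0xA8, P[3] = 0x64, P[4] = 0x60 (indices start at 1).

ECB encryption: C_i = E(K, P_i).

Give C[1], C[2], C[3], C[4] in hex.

C[1]: E(K, 0x3E) = 0x6B.
C[2]: E(K, 0xA8) = 0xFD.
C[3]: E(K, 0x64) = 0x31.
C[4]: E(K, 0x60) = 0x35.

C[1] = 0x6B, C[2] = 0xFD, C[3] = 0x31, C[4] = 0x35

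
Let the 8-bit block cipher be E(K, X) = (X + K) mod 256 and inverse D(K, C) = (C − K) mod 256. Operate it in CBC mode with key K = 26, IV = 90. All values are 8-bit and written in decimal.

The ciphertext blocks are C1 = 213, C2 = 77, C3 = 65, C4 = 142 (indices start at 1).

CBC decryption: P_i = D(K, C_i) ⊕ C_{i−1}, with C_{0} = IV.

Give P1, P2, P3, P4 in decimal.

P1 = 225, P2 = 230, P3 = 106, P4 = 53

P1: D(K, 213) = 187; 187 ⊕ 90 = 225.
P2: D(K, 77) = 51; 51 ⊕ 213 = 230.
P3: D(K, 65) = 39; 39 ⊕ 77 = 106.
P4: D(K, 142) = 116; 116 ⊕ 65 = 53.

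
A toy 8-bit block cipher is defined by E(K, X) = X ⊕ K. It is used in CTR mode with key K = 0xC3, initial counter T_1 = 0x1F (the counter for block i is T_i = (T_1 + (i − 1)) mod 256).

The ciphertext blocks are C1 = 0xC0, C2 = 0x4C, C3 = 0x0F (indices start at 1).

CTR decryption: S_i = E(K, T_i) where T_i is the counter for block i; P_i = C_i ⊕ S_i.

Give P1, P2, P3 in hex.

P1 = 0x1C, P2 = 0xAF, P3 = 0xED

P1: T = 0x1F, S = E(K, T) = 0xDC; 0xC0 ⊕ 0xDC = 0x1C.
P2: T = 0x20, S = E(K, T) = 0xE3; 0x4C ⊕ 0xE3 = 0xAF.
P3: T = 0x21, S = E(K, T) = 0xE2; 0x0F ⊕ 0xE2 = 0xED.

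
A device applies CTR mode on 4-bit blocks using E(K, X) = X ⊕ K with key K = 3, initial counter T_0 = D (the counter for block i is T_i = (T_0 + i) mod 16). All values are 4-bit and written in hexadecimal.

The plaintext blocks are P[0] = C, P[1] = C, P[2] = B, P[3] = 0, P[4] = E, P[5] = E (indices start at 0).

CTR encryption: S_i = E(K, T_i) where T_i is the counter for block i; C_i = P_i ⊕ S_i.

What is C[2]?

C[2] = 7

C[0]: T = D, S = E(K, T) = E; C ⊕ E = 2.
C[1]: T = E, S = E(K, T) = D; C ⊕ D = 1.
C[2]: T = F, S = E(K, T) = C; B ⊕ C = 7.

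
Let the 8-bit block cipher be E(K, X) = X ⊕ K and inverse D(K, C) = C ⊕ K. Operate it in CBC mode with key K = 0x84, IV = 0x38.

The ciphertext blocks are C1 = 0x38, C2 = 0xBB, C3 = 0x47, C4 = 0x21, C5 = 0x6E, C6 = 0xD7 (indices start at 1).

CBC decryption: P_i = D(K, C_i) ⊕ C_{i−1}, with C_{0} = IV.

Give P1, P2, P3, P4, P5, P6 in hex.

P1: D(K, 0x38) = 0xBC; 0xBC ⊕ 0x38 = 0x84.
P2: D(K, 0xBB) = 0x3F; 0x3F ⊕ 0x38 = 0x07.
P3: D(K, 0x47) = 0xC3; 0xC3 ⊕ 0xBB = 0x78.
P4: D(K, 0x21) = 0xA5; 0xA5 ⊕ 0x47 = 0xE2.
P5: D(K, 0x6E) = 0xEA; 0xEA ⊕ 0x21 = 0xCB.
P6: D(K, 0xD7) = 0x53; 0x53 ⊕ 0x6E = 0x3D.

P1 = 0x84, P2 = 0x07, P3 = 0x78, P4 = 0xE2, P5 = 0xCB, P6 = 0x3D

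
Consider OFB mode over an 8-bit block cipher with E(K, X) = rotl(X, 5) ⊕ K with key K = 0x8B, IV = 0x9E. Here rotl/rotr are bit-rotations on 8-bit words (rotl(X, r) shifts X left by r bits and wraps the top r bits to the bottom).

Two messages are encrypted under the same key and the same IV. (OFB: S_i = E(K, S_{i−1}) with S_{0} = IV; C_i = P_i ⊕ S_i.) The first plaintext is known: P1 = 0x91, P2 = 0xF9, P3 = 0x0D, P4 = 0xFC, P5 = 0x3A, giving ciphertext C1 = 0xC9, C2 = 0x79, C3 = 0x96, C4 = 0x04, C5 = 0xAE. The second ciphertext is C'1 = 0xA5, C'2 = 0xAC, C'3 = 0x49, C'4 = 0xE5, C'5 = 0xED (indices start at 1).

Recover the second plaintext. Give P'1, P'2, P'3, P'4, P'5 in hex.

In OFB with a reused IV, both messages share the same keystream S_i, so C_i ⊕ C'_i = P_i ⊕ P'_i and thus P'_i = P_i ⊕ C_i ⊕ C'_i.
P'1: 0x91 ⊕ 0xC9 ⊕ 0xA5 = 0xFD.
P'2: 0xF9 ⊕ 0x79 ⊕ 0xAC = 0x2C.
P'3: 0x0D ⊕ 0x96 ⊕ 0x49 = 0xD2.
P'4: 0xFC ⊕ 0x04 ⊕ 0xE5 = 0x1D.
P'5: 0x3A ⊕ 0xAE ⊕ 0xED = 0x79.

P'1 = 0xFD, P'2 = 0x2C, P'3 = 0xD2, P'4 = 0x1D, P'5 = 0x79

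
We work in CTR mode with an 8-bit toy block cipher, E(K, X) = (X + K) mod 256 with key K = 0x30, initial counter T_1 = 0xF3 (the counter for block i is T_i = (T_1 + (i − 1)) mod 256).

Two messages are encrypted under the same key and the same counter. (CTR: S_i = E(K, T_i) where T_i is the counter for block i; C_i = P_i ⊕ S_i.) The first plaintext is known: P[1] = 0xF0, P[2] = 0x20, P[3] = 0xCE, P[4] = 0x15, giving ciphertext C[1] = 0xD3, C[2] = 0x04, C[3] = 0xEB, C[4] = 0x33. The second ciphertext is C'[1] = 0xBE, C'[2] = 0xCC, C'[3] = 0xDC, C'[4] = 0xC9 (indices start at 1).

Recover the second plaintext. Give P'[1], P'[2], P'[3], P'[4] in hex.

In CTR with a reused counter, both messages share the same keystream S_i, so C_i ⊕ C'_i = P_i ⊕ P'_i and thus P'_i = P_i ⊕ C_i ⊕ C'_i.
P'[1]: 0xF0 ⊕ 0xD3 ⊕ 0xBE = 0x9D.
P'[2]: 0x20 ⊕ 0x04 ⊕ 0xCC = 0xE8.
P'[3]: 0xCE ⊕ 0xEB ⊕ 0xDC = 0xF9.
P'[4]: 0x15 ⊕ 0x33 ⊕ 0xC9 = 0xEF.

P'[1] = 0x9D, P'[2] = 0xE8, P'[3] = 0xF9, P'[4] = 0xEF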